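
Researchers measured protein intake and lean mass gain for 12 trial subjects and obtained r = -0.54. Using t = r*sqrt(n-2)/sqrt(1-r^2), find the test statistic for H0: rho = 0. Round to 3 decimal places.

-2.029

t = r·√(n−2) / √(1−r²) with r = -0.54, n = 12
  = -0.54·√10 / √(1 − 0.2916)
  = -0.54·3.162278 / 0.841665
  = -1.707630 / 0.841665 = -2.029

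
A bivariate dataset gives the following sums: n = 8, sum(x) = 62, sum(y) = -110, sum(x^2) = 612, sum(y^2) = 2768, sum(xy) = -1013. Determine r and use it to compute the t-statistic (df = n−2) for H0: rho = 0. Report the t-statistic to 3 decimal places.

-1.053

Numerator: nΣxy − (Σx)(Σy) = 8·(-1013) − (62)(-110) = -1284
Denominator: √[(nΣx²−(Σx)²)(nΣy²−(Σy)²)]
  nΣx²−(Σx)² = 8·612 − 3844 = 1052;  nΣy²−(Σy)² = 8·2768 − 12100 = 10044
  √(1052·10044) = √10566288 = 3250.5827
r = -1284 / 3250.5827 = -0.3950
t = r·√(n−2)/√(1−r²) = -0.3950·√6 / √(1−0.156025) = -0.967548 / 0.918681 = -1.053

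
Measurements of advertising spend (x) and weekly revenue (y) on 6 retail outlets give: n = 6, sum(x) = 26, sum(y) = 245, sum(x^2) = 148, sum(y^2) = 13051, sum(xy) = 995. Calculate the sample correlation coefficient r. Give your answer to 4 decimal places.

-0.2032

Numerator: nΣxy − (Σx)(Σy) = 6·995 − (26)(245) = -400
Denominator: √[(nΣx²−(Σx)²)(nΣy²−(Σy)²)]
  nΣx²−(Σx)² = 6·148 − 676 = 212;  nΣy²−(Σy)² = 6·13051 − 60025 = 18281
  √(212·18281) = √3875572 = 1968.6473
r = -400 / 1968.6473 = -0.2032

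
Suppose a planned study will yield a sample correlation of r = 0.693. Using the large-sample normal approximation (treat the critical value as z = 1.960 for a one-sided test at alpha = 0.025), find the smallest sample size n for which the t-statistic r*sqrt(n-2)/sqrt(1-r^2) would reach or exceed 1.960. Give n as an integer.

7

r√(n−2)/√(1−r²) ≥ 1.960  ⇔  n−2 ≥ (1.960)²·(1−r²)/r²
(1−r²)/r² = (1−0.480249)/0.480249 = 1.0823
n ≥ 2 + 3.8416·1.0823 = 2 + 4.1578 = 6.1578
⌈6.1578⌉ = 7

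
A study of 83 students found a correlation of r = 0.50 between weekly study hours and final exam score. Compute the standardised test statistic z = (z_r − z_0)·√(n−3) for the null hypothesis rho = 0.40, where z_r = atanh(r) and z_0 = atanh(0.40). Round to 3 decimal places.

z_r = atanh(0.50) = 0.549306,  z_0 = atanh(0.40) = 0.423649
SE = 1/√(n−3) = 1/√80 = 0.111803
z = (z_r − z_0)/SE = (0.549306 − 0.423649) / 0.111803 = 0.125657 / 0.111803 = 1.124

1.124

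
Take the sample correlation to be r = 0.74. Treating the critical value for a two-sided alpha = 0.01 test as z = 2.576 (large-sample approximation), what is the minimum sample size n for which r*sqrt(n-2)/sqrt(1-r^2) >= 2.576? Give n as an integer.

Need r·√(n−2)/√(1−r²) ≥ 2.576
√(n−2) ≥ 2.576·√(1−0.5476) / 0.74 = 2.576·0.672607 / 0.74 = 2.3414
n−2 ≥ 5.4822  ⇒  n ≥ 7.4822
Smallest integer n = 8

8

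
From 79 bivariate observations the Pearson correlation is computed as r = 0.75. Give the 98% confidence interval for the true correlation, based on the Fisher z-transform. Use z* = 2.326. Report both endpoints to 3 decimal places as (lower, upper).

(0.608, 0.845)

Fisher z: z_r = atanh(r) = ½·ln((1+0.75)/(1−0.75)) = 0.972955
SE(z) = 1/√(n−3) = 1/√76 = 0.114708
98% ⇒ z* = 2.326; margin = 2.326·0.114708 = 0.266811
CI on z-scale: (0.706144, 1.239766)
Back-transform: tanh(0.706144) = 0.608253, tanh(1.239766) = 0.845389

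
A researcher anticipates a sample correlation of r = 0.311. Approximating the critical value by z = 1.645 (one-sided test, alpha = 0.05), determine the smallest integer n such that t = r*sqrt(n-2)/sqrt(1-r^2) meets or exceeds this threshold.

28

r√(n−2)/√(1−r²) ≥ 1.645  ⇔  n−2 ≥ (1.645)²·(1−r²)/r²
(1−r²)/r² = (1−0.096721)/0.096721 = 9.3390
n ≥ 2 + 2.706025·9.3390 = 2 + 25.2716 = 27.2716
⌈27.2716⌉ = 28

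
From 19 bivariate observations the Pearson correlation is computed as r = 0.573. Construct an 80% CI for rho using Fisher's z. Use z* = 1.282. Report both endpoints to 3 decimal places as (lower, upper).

(0.320, 0.750)

Fisher z: z_r = atanh(r) = ½·ln((1+0.573)/(1−0.573)) = 0.651978
SE(z) = 1/√(n−3) = 1/√16 = 0.250000
80% ⇒ z* = 1.282; margin = 1.282·0.250000 = 0.320500
CI on z-scale: (0.331478, 0.972478)
Back-transform: tanh(0.331478) = 0.319848, tanh(0.972478) = 0.749791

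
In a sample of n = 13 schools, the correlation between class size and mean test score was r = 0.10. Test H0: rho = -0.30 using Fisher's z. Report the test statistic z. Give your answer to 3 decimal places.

Fisher z: atanh(0.10) = 0.100335, atanh(-0.30) = -0.309520
z = (z_r − z_0)·√(n−3) = (0.100335 − (-0.309520))·√10 = 0.409855 · 3.162278 = 1.296

1.296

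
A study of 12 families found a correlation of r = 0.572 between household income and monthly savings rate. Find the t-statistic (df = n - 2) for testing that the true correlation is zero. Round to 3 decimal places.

t = r·√(n−2) / √(1−r²) with r = 0.572, n = 12
  = 0.572·√10 / √(1 − 0.327184)
  = 0.572·3.162278 / 0.820254
  = 1.808823 / 0.820254 = 2.205

2.205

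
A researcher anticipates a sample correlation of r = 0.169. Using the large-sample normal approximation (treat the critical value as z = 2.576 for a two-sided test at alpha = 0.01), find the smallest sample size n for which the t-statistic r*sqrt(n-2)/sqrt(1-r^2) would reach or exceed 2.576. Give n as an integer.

228

Need r·√(n−2)/√(1−r²) ≥ 2.576
√(n−2) ≥ 2.576·√(1−0.028561) / 0.169 = 2.576·0.985616 / 0.169 = 15.0234
n−2 ≥ 225.7025  ⇒  n ≥ 227.7025
Smallest integer n = 228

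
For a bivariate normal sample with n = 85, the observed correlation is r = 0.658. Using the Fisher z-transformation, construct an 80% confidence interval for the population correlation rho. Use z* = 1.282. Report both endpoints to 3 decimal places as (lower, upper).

(0.570, 0.731)

z_r = atanh(0.658) = 0.789278;  SE = 1/√(n−3) = 1/√82 = 0.110432
z-limits: 0.789278 ± 1.282·0.110432 = 0.789278 ± 0.141574 = [0.647704, 0.930852]
ρ-limits: (tanh 0.647704, tanh 0.930852) = (0.570, 0.731)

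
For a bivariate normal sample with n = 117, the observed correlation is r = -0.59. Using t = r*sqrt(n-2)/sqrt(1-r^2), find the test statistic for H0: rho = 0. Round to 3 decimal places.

1 − r² = 1 − 0.3481 = 0.6519;  √(1−r²) = 0.807403
√(n−2) = √115 = 10.723805
t = r·√(n−2)/√(1−r²) = -0.59 · 10.723805 / 0.807403 = -7.836

-7.836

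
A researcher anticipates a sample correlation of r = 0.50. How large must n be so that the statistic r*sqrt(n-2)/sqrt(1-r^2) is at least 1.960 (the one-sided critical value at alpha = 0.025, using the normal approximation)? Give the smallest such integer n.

14

r√(n−2)/√(1−r²) ≥ 1.960  ⇔  n−2 ≥ (1.960)²·(1−r²)/r²
(1−r²)/r² = (1−0.2500)/0.2500 = 3.0000
n ≥ 2 + 3.8416·3.0000 = 2 + 11.5248 = 13.5248
⌈13.5248⌉ = 14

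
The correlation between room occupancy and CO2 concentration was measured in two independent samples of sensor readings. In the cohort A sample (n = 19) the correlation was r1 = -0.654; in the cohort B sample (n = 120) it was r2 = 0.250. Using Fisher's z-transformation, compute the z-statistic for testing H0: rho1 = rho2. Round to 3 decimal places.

-3.893

z1 = atanh(-0.654) = -0.782257,  z2 = atanh(0.250) = 0.255413
SE = √(1/(n1−3) + 1/(n2−3)) = √(1/16 + 1/117) = √(0.0625000 + 0.0085470) = √0.0710470 = 0.266546
z = (z1 − z2)/SE = (-0.782257 − 0.255413) / 0.266546 = -1.037670 / 0.266546 = -3.893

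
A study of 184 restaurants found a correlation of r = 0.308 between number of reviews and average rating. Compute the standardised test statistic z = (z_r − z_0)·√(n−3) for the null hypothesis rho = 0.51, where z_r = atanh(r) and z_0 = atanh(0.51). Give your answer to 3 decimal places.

z_r = atanh(0.308) = 0.318334,  z_0 = atanh(0.51) = 0.562730
SE = 1/√(n−3) = 1/√181 = 0.074329
z = (z_r − z_0)/SE = (0.318334 − 0.562730) / 0.074329 = -0.244396 / 0.074329 = -3.288

-3.288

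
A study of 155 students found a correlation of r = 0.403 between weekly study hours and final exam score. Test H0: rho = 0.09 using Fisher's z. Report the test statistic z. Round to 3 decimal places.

4.155

z_r = atanh(0.403) = 0.427225,  z_0 = atanh(0.09) = 0.090244
SE = 1/√(n−3) = 1/√152 = 0.081111
z = (z_r − z_0)/SE = (0.427225 − 0.090244) / 0.081111 = 0.336981 / 0.081111 = 4.155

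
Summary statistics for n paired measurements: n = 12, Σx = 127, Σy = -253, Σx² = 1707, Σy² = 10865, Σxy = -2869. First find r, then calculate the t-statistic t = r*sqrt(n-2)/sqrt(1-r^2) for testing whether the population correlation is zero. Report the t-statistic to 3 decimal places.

-0.431

Numerator: nΣxy − (Σx)(Σy) = 12·(-2869) − (127)(-253) = -2297
Denominator: √[(nΣx²−(Σx)²)(nΣy²−(Σy)²)]
  nΣx²−(Σx)² = 12·1707 − 16129 = 4355;  nΣy²−(Σy)² = 12·10865 − 64009 = 66371
  √(4355·66371) = √289045705 = 17001.3442
r = -2297 / 17001.3442 = -0.1351
t = r·√(n−2)/√(1−r²) = -0.1351·√10 / √(1−0.018252) = -0.427224 / 0.990832 = -0.431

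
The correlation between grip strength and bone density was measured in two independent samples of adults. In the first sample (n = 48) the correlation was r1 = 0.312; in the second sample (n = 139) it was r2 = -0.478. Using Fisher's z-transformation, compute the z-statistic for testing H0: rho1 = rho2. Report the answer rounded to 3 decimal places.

z1 = atanh(0.312) = 0.322760,  z2 = atanh(-0.478) = -0.520389
SE = √(1/(n1−3) + 1/(n2−3)) = √(1/45 + 1/136) = √(0.0222222 + 0.0073529) = √0.0295751 = 0.171974
z = (z1 − z2)/SE = (0.322760 − (-0.520389)) / 0.171974 = 0.843149 / 0.171974 = 4.903

4.903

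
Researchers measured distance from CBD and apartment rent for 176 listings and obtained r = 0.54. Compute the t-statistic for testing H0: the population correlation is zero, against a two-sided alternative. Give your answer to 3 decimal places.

t = r·√(n−2) / √(1−r²) with r = 0.54, n = 176
  = 0.54·√174 / √(1 − 0.2916)
  = 0.54·13.190906 / 0.841665
  = 7.123089 / 0.841665 = 8.463

8.463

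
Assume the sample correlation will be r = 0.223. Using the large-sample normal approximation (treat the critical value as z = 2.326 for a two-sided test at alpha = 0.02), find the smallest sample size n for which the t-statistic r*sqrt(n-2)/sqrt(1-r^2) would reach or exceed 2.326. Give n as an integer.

106

Need r·√(n−2)/√(1−r²) ≥ 2.326
√(n−2) ≥ 2.326·√(1−0.049729) / 0.223 = 2.326·0.974818 / 0.223 = 10.1678
n−2 ≥ 103.3842  ⇒  n ≥ 105.3842
Smallest integer n = 106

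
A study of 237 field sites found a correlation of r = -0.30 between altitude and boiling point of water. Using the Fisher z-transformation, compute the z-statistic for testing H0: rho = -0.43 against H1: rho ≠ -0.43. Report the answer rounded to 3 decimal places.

z_r = atanh(-0.30) = -0.309520,  z_0 = atanh(-0.43) = -0.459897
SE = 1/√(n−3) = 1/√234 = 0.065372
z = (z_r − z_0)/SE = (-0.309520 − (-0.459897)) / 0.065372 = 0.150377 / 0.065372 = 2.300

2.300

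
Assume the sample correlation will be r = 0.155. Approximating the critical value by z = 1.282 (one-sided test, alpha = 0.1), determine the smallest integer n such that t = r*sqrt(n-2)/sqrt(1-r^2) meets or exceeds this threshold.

Need r·√(n−2)/√(1−r²) ≥ 1.282
√(n−2) ≥ 1.282·√(1−0.024025) / 0.155 = 1.282·0.987914 / 0.155 = 8.1710
n−2 ≥ 66.7652  ⇒  n ≥ 68.7652
Smallest integer n = 69

69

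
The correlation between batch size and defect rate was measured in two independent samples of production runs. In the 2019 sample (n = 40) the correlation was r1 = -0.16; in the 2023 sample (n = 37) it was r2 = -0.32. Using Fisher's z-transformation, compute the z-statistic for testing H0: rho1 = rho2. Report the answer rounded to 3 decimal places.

Fisher z-transforms: z1 = atanh(-0.16) = -0.161387, z2 = atanh(-0.32) = -0.331647; difference d = 0.170260
Var(d) = 1/37 + 1/34 = 0.0270270 + 0.0294118 = 0.0564388
z = d/√Var(d) = 0.170260 / √0.0564388 = 0.170260 / 0.237569 = 0.717

0.717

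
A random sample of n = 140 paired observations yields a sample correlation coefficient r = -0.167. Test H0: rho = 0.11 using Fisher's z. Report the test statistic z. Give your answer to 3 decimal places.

z_r = atanh(-0.167) = -0.168579,  z_0 = atanh(0.11) = 0.110447
SE = 1/√(n−3) = 1/√137 = 0.085436
z = (z_r − z_0)/SE = (-0.168579 − 0.110447) / 0.085436 = -0.279026 / 0.085436 = -3.266

-3.266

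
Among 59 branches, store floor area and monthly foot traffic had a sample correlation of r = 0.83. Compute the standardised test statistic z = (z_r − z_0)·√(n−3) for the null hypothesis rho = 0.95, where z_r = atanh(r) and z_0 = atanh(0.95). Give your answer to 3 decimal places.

-4.817

Fisher z: atanh(0.83) = 1.188136, atanh(0.95) = 1.831781
z = (z_r − z_0)·√(n−3) = (1.188136 − 1.831781)·√56 = -0.643645 · 7.483315 = -4.817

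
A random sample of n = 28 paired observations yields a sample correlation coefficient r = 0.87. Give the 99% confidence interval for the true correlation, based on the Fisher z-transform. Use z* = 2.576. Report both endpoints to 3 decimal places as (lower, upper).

Fisher z: z_r = atanh(r) = ½·ln((1+0.87)/(1−0.87)) = 1.333080
SE(z) = 1/√(n−3) = 1/√25 = 0.200000
99% ⇒ z* = 2.576; margin = 2.576·0.200000 = 0.515200
CI on z-scale: (0.817880, 1.848280)
Back-transform: tanh(0.817880) = 0.673914, tanh(1.848280) = 0.951584

(0.674, 0.952)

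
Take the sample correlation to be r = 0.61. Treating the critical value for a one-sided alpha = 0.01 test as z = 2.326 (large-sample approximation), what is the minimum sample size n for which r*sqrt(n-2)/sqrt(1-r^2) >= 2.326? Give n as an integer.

Need r·√(n−2)/√(1−r²) ≥ 2.326
√(n−2) ≥ 2.326·√(1−0.3721) / 0.61 = 2.326·0.792401 / 0.61 = 3.0215
n−2 ≥ 9.1295  ⇒  n ≥ 11.1295
Smallest integer n = 12

12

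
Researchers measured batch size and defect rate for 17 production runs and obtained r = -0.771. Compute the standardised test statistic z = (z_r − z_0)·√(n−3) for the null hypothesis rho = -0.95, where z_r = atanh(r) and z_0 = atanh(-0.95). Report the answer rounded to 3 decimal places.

Fisher z: atanh(-0.771) = -1.022789, atanh(-0.95) = -1.831781
z = (z_r − z_0)·√(n−3) = (-1.022789 − (-1.831781))·√14 = 0.808992 · 3.741657 = 3.027

3.027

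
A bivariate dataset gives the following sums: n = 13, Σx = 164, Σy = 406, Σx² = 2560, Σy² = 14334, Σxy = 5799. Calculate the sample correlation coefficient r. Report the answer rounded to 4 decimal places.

0.7513

Numerator: nΣxy − (Σx)(Σy) = 13·5799 − (164)(406) = 8803
Denominator: √[(nΣx²−(Σx)²)(nΣy²−(Σy)²)]
  nΣx²−(Σx)² = 13·2560 − 26896 = 6384;  nΣy²−(Σy)² = 13·14334 − 164836 = 21506
  √(6384·21506) = √137294304 = 11717.2652
r = 8803 / 11717.2652 = 0.7513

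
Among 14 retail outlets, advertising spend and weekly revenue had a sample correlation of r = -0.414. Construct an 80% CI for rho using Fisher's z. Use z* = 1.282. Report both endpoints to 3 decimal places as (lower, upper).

Fisher z: z_r = atanh(r) = ½·ln((1+(-0.414))/(1−(-0.414))) = -0.440429
SE(z) = 1/√(n−3) = 1/√11 = 0.301511
80% ⇒ z* = 1.282; margin = 1.282·0.301511 = 0.386537
CI on z-scale: (-0.826966, -0.053892)
Back-transform: tanh(-0.826966) = -0.678844, tanh(-0.053892) = -0.053840

(-0.679, -0.054)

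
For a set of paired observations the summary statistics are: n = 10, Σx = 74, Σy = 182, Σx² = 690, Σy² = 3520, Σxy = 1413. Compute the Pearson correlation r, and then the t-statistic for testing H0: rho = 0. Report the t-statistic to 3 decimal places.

1.180

Numerator: nΣxy − (Σx)(Σy) = 10·1413 − (74)(182) = 662
Denominator: √[(nΣx²−(Σx)²)(nΣy²−(Σy)²)]
  nΣx²−(Σx)² = 10·690 − 5476 = 1424;  nΣy²−(Σy)² = 10·3520 − 33124 = 2076
  √(1424·2076) = √2956224 = 1719.3673
r = 662 / 1719.3673 = 0.3850
t = r·√(n−2)/√(1−r²) = 0.3850·√8 / √(1−0.148225) = 1.088944 / 0.922917 = 1.180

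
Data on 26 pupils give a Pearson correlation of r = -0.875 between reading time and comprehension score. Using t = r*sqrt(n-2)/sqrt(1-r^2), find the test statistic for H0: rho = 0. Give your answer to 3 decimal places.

1 − r² = 1 − 0.765625 = 0.234375;  √(1−r²) = 0.484123
√(n−2) = √24 = 4.898979
t = r·√(n−2)/√(1−r²) = -0.875 · 4.898979 / 0.484123 = -8.854

-8.854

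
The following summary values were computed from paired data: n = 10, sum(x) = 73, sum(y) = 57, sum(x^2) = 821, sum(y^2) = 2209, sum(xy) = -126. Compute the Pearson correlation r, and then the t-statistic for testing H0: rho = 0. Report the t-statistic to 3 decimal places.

-3.073

Numerator: nΣxy − (Σx)(Σy) = 10·(-126) − (73)(57) = -5421
Denominator: √[(nΣx²−(Σx)²)(nΣy²−(Σy)²)]
  nΣx²−(Σx)² = 10·821 − 5329 = 2881;  nΣy²−(Σy)² = 10·2209 − 3249 = 18841
  √(2881·18841) = √54280921 = 7367.5587
r = -5421 / 7367.5587 = -0.7358
t = r·√(n−2)/√(1−r²) = -0.7358·√8 / √(1−0.541402) = -2.081157 / 0.677199 = -3.073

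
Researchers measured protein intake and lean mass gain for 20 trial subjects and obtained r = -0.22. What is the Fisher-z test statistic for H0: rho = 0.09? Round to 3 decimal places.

-1.294

Fisher z: atanh(-0.22) = -0.223656, atanh(0.09) = 0.090244
z = (z_r − z_0)·√(n−3) = (-0.223656 − 0.090244)·√17 = -0.313900 · 4.123106 = -1.294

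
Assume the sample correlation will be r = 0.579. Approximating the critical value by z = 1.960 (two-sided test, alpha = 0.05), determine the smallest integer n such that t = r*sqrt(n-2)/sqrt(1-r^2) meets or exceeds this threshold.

10

r√(n−2)/√(1−r²) ≥ 1.960  ⇔  n−2 ≥ (1.960)²·(1−r²)/r²
(1−r²)/r² = (1−0.335241)/0.335241 = 1.9829
n ≥ 2 + 3.8416·1.9829 = 2 + 7.6175 = 9.6175
⌈9.6175⌉ = 10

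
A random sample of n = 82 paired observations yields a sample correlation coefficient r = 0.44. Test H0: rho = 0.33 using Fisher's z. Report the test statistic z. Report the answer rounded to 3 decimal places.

1.150

z_r = atanh(0.44) = 0.472231,  z_0 = atanh(0.33) = 0.342828
SE = 1/√(n−3) = 1/√79 = 0.112509
z = (z_r − z_0)/SE = (0.472231 − 0.342828) / 0.112509 = 0.129403 / 0.112509 = 1.150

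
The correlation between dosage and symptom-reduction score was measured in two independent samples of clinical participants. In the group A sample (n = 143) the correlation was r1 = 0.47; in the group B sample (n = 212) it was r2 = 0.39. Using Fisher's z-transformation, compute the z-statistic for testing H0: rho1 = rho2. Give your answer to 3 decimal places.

0.900

Fisher z-transforms: z1 = atanh(0.47) = 0.510070, z2 = atanh(0.39) = 0.411800; difference d = 0.098270
Var(d) = 1/140 + 1/209 = 0.0071429 + 0.0047847 = 0.0119276
z = d/√Var(d) = 0.098270 / √0.0119276 = 0.098270 / 0.109214 = 0.900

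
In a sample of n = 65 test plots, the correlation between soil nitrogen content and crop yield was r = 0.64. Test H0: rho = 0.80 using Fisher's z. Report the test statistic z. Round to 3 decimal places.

z_r = atanh(0.64) = 0.758174,  z_0 = atanh(0.80) = 1.098612
SE = 1/√(n−3) = 1/√62 = 0.127000
z = (z_r − z_0)/SE = (0.758174 − 1.098612) / 0.127000 = -0.340438 / 0.127000 = -2.681

-2.681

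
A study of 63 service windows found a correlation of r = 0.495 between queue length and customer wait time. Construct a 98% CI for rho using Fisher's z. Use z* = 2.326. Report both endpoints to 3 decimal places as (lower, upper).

z_r = atanh(0.495) = 0.542662;  SE = 1/√(n−3) = 1/√60 = 0.129099
z-limits: 0.542662 ± 2.326·0.129099 = 0.542662 ± 0.300284 = [0.242378, 0.842946]
ρ-limits: (tanh 0.242378, tanh 0.842946) = (0.238, 0.687)

(0.238, 0.687)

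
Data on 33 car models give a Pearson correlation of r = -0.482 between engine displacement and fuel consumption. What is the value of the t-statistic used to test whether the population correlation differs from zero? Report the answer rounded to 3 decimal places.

-3.063

t = r·√(n−2) / √(1−r²) with r = -0.482, n = 33
  = -0.482·√31 / √(1 − 0.232324)
  = -0.482·5.567764 / 0.876171
  = -2.683662 / 0.876171 = -3.063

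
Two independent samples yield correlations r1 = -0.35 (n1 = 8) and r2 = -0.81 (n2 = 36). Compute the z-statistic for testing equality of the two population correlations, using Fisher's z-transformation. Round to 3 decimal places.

1.587

Fisher z-transforms: z1 = atanh(-0.35) = -0.365444, z2 = atanh(-0.81) = -1.127029; difference d = 0.761585
Var(d) = 1/5 + 1/33 = 0.2000000 + 0.0303030 = 0.2303030
z = d/√Var(d) = 0.761585 / √0.2303030 = 0.761585 / 0.479899 = 1.587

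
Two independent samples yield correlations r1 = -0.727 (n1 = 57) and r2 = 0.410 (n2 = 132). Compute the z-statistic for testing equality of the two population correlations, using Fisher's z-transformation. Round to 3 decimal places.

-8.378

z1 = atanh(-0.727) = -0.922335,  z2 = atanh(0.410) = 0.435611
SE = √(1/(n1−3) + 1/(n2−3)) = √(1/54 + 1/129) = √(0.0185185 + 0.0077519) = √0.0262704 = 0.162081
z = (z1 − z2)/SE = (-0.922335 − 0.435611) / 0.162081 = -1.357946 / 0.162081 = -8.378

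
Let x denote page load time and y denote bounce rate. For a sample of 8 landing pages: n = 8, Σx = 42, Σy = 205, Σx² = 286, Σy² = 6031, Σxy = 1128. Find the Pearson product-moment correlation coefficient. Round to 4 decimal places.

S_xy = nΣxy − ΣxΣy = 8·1128 − 42·205 = 9024 − 8610 = 414
S_xx = nΣx² − (Σx)² = 8·286 − 42² = 2288 − 1764 = 524
S_yy = nΣy² − (Σy)² = 8·6031 − 205² = 48248 − 42025 = 6223
r = S_xy / √(S_xx·S_yy) = 414 / √(524·6223) = 414 / √3260852 = 414 / 1805.7829 = 0.2293

0.2293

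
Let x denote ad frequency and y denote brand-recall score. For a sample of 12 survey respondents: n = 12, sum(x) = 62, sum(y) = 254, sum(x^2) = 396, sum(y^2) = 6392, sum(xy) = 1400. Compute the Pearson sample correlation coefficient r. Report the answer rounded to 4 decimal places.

Numerator: nΣxy − (Σx)(Σy) = 12·1400 − (62)(254) = 1052
Denominator: √[(nΣx²−(Σx)²)(nΣy²−(Σy)²)]
  nΣx²−(Σx)² = 12·396 − 3844 = 908;  nΣy²−(Σy)² = 12·6392 − 64516 = 12188
  √(908·12188) = √11066704 = 3326.6656
r = 1052 / 3326.6656 = 0.3162

0.3162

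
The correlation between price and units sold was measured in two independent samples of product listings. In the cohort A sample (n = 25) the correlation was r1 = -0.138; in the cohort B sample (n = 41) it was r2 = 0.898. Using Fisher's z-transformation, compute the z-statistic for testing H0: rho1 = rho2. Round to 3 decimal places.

z1 = atanh(-0.138) = -0.138886,  z2 = atanh(0.898) = 1.461792
SE = √(1/(n1−3) + 1/(n2−3)) = √(1/22 + 1/38) = √(0.0454545 + 0.0263158) = √0.0717703 = 0.267900
z = (z1 − z2)/SE = (-0.138886 − 1.461792) / 0.267900 = -1.600678 / 0.267900 = -5.975

-5.975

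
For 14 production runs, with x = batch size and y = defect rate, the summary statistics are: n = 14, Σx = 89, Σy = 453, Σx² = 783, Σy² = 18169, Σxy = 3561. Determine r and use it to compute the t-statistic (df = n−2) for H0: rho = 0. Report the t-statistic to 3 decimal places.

S_xy = nΣxy − ΣxΣy = 14·3561 − 89·453 = 49854 − 40317 = 9537
S_xx = nΣx² − (Σx)² = 14·783 − 89² = 10962 − 7921 = 3041
S_yy = nΣy² − (Σy)² = 14·18169 − 453² = 254366 − 205209 = 49157
r = S_xy / √(S_xx·S_yy) = 9537 / √(3041·49157) = 9537 / √149486437 = 9537 / 12226.4646 = 0.7800
t = r·√(n−2)/√(1−r²) = 0.7800·√12 / √(1−0.608400) = 2.701999 / 0.625780 = 4.318

4.318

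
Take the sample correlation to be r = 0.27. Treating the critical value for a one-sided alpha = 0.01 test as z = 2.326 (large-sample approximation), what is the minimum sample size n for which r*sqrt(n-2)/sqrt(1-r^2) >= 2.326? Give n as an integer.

71

Need r·√(n−2)/√(1−r²) ≥ 2.326
√(n−2) ≥ 2.326·√(1−0.0729) / 0.27 = 2.326·0.962860 / 0.27 = 8.2949
n−2 ≥ 68.8054  ⇒  n ≥ 70.8054
Smallest integer n = 71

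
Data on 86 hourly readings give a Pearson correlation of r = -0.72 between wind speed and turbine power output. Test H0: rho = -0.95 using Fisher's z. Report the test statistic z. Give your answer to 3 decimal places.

Fisher z: atanh(-0.72) = -0.907645, atanh(-0.95) = -1.831781
z = (z_r − z_0)·√(n−3) = (-0.907645 − (-1.831781))·√83 = 0.924136 · 9.110434 = 8.419

8.419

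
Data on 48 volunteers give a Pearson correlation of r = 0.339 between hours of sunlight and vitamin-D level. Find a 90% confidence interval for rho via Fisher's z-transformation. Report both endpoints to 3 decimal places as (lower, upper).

(0.107, 0.536)

Fisher z: z_r = atanh(r) = ½·ln((1+0.339)/(1−0.339)) = 0.352962
SE(z) = 1/√(n−3) = 1/√45 = 0.149071
90% ⇒ z* = 1.645; margin = 1.645·0.149071 = 0.245222
CI on z-scale: (0.107740, 0.598184)
Back-transform: tanh(0.107740) = 0.107325, tanh(0.598184) = 0.535756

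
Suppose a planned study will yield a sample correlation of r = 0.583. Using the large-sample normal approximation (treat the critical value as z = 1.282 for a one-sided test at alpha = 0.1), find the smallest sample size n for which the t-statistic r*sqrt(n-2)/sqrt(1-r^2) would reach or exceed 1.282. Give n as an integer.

6

Need r·√(n−2)/√(1−r²) ≥ 1.282
√(n−2) ≥ 1.282·√(1−0.339889) / 0.583 = 1.282·0.812472 / 0.583 = 1.7866
n−2 ≥ 3.1919  ⇒  n ≥ 5.1919
Smallest integer n = 6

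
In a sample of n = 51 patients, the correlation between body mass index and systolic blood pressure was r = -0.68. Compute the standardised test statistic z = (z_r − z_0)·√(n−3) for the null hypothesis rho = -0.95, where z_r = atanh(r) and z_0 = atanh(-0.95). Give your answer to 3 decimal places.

z_r = atanh(-0.68) = -0.829114,  z_0 = atanh(-0.95) = -1.831781
SE = 1/√(n−3) = 1/√48 = 0.144338
z = (z_r − z_0)/SE = (-0.829114 − (-1.831781)) / 0.144338 = 1.002667 / 0.144338 = 6.947

6.947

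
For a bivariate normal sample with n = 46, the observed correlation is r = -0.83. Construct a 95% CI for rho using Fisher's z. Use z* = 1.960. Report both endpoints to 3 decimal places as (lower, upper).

(-0.903, -0.711)

Fisher z: z_r = atanh(r) = ½·ln((1+(-0.83))/(1−(-0.83))) = -1.188136
SE(z) = 1/√(n−3) = 1/√43 = 0.152499
95% ⇒ z* = 1.960; margin = 1.960·0.152499 = 0.298898
CI on z-scale: (-1.487034, -0.889238)
Back-transform: tanh(-1.487034) = -0.902778, tanh(-0.889238) = -0.711017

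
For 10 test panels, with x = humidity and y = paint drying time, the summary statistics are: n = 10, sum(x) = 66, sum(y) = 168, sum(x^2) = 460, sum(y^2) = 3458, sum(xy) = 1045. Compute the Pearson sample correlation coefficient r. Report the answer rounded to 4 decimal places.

-0.5123

S_xy = nΣxy − ΣxΣy = 10·1045 − 66·168 = 10450 − 11088 = -638
S_xx = nΣx² − (Σx)² = 10·460 − 66² = 4600 − 4356 = 244
S_yy = nΣy² − (Σy)² = 10·3458 − 168² = 34580 − 28224 = 6356
r = S_xy / √(S_xx·S_yy) = -638 / √(244·6356) = -638 / √1550864 = -638 / 1245.3369 = -0.5123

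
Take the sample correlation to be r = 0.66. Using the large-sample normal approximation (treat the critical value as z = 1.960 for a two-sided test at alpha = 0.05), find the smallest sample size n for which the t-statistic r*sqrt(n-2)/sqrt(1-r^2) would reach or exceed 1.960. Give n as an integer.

7

r√(n−2)/√(1−r²) ≥ 1.960  ⇔  n−2 ≥ (1.960)²·(1−r²)/r²
(1−r²)/r² = (1−0.4356)/0.4356 = 1.2957
n ≥ 2 + 3.8416·1.2957 = 2 + 4.9776 = 6.9776
⌈6.9776⌉ = 7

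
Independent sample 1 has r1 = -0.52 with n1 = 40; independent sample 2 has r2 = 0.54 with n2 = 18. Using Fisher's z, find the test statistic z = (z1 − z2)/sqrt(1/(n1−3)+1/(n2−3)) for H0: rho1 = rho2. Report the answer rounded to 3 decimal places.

-3.857

Fisher z-transforms: z1 = atanh(-0.52) = -0.576340, z2 = atanh(0.54) = 0.604156; difference d = -1.180496
Var(d) = 1/37 + 1/15 = 0.0270270 + 0.0666667 = 0.0936937
z = d/√Var(d) = -1.180496 / √0.0936937 = -1.180496 / 0.306094 = -3.857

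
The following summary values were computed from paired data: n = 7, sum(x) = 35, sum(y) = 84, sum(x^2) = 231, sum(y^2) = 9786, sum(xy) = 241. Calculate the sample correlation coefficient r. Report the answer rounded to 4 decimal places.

-0.2553

S_xy = nΣxy − ΣxΣy = 7·241 − 35·84 = 1687 − 2940 = -1253
S_xx = nΣx² − (Σx)² = 7·231 − 35² = 1617 − 1225 = 392
S_yy = nΣy² − (Σy)² = 7·9786 − 84² = 68502 − 7056 = 61446
r = S_xy / √(S_xx·S_yy) = -1253 / √(392·61446) = -1253 / √24086832 = -1253 / 4907.8337 = -0.2553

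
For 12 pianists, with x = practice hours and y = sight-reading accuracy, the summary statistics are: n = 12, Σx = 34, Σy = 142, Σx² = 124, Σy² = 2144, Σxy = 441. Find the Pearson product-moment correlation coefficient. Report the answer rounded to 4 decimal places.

0.3414

Numerator: nΣxy − (Σx)(Σy) = 12·441 − (34)(142) = 464
Denominator: √[(nΣx²−(Σx)²)(nΣy²−(Σy)²)]
  nΣx²−(Σx)² = 12·124 − 1156 = 332;  nΣy²−(Σy)² = 12·2144 − 20164 = 5564
  √(332·5564) = √1847248 = 1359.1350
r = 464 / 1359.1350 = 0.3414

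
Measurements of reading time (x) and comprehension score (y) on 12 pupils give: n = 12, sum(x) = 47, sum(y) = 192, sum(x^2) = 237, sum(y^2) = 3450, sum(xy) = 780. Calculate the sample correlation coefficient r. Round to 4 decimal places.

Numerator: nΣxy − (Σx)(Σy) = 12·780 − (47)(192) = 336
Denominator: √[(nΣx²−(Σx)²)(nΣy²−(Σy)²)]
  nΣx²−(Σx)² = 12·237 − 2209 = 635;  nΣy²−(Σy)² = 12·3450 − 36864 = 4536
  √(635·4536) = √2880360 = 1697.1623
r = 336 / 1697.1623 = 0.1980

0.1980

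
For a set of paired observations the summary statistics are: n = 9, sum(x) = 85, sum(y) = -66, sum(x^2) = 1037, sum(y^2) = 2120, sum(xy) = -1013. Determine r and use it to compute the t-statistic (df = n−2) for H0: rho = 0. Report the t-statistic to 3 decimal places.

-2.143

Numerator: nΣxy − (Σx)(Σy) = 9·(-1013) − (85)(-66) = -3507
Denominator: √[(nΣx²−(Σx)²)(nΣy²−(Σy)²)]
  nΣx²−(Σx)² = 9·1037 − 7225 = 2108;  nΣy²−(Σy)² = 9·2120 − 4356 = 14724
  √(2108·14724) = √31038192 = 5571.1930
r = -3507 / 5571.1930 = -0.6295
t = r·√(n−2)/√(1−r²) = -0.6295·√7 / √(1−0.396270) = -1.665500 / 0.777001 = -2.143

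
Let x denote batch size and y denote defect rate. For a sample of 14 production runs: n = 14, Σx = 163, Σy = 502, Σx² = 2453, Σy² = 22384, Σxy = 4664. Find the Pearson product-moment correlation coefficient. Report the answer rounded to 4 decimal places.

-0.7568

S_xy = nΣxy − ΣxΣy = 14·4664 − 163·502 = 65296 − 81826 = -16530
S_xx = nΣx² − (Σx)² = 14·2453 − 163² = 34342 − 26569 = 7773
S_yy = nΣy² − (Σy)² = 14·22384 − 502² = 313376 − 252004 = 61372
r = S_xy / √(S_xx·S_yy) = -16530 / √(7773·61372) = -16530 / √477044556 = -16530 / 21841.3497 = -0.7568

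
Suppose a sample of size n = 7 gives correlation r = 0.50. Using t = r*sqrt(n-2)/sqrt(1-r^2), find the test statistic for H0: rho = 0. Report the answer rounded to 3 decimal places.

1.291

t = r·√(n−2) / √(1−r²) with r = 0.50, n = 7
  = 0.50·√5 / √(1 − 0.2500)
  = 0.50·2.236068 / 0.866025
  = 1.118034 / 0.866025 = 1.291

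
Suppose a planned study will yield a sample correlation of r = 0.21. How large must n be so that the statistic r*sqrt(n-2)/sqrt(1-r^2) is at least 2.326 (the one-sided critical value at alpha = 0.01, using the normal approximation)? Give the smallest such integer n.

Need r·√(n−2)/√(1−r²) ≥ 2.326
√(n−2) ≥ 2.326·√(1−0.0441) / 0.21 = 2.326·0.977701 / 0.21 = 10.8292
n−2 ≥ 117.2716  ⇒  n ≥ 119.2716
Smallest integer n = 120

120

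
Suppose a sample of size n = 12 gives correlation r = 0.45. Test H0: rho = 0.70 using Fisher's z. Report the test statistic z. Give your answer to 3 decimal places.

-1.148

Fisher z: atanh(0.45) = 0.484700, atanh(0.70) = 0.867301
z = (z_r − z_0)·√(n−3) = (0.484700 − 0.867301)·√9 = -0.382601 · 3.000000 = -1.148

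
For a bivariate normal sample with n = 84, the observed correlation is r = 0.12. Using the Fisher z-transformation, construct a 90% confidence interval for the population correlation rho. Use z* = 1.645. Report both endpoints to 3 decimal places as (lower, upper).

(-0.062, 0.294)

Fisher z: z_r = atanh(r) = ½·ln((1+0.12)/(1−0.12)) = 0.120581
SE(z) = 1/√(n−3) = 1/√81 = 0.111111
90% ⇒ z* = 1.645; margin = 1.645·0.111111 = 0.182778
CI on z-scale: (-0.062197, 0.303359)
Back-transform: tanh(-0.062197) = -0.062117, tanh(0.303359) = 0.294384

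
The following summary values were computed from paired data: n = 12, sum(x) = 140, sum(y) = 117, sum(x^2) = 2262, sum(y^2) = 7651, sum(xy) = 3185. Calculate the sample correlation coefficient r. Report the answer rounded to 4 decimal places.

Numerator: nΣxy − (Σx)(Σy) = 12·3185 − (140)(117) = 21840
Denominator: √[(nΣx²−(Σx)²)(nΣy²−(Σy)²)]
  nΣx²−(Σx)² = 12·2262 − 19600 = 7544;  nΣy²−(Σy)² = 12·7651 − 13689 = 78123
  √(7544·78123) = √589359912 = 24276.7360
r = 21840 / 24276.7360 = 0.8996

0.8996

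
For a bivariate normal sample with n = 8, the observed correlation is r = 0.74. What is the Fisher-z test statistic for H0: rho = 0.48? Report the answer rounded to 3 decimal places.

0.956

Fisher z: atanh(0.74) = 0.950479, atanh(0.48) = 0.522984
z = (z_r − z_0)·√(n−3) = (0.950479 − 0.522984)·√5 = 0.427495 · 2.236068 = 0.956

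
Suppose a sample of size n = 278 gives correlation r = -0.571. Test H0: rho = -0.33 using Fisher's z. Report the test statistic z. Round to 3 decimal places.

-5.077

z_r = atanh(-0.571) = -0.649005,  z_0 = atanh(-0.33) = -0.342828
SE = 1/√(n−3) = 1/√275 = 0.060302
z = (z_r − z_0)/SE = (-0.649005 − (-0.342828)) / 0.060302 = -0.306177 / 0.060302 = -5.077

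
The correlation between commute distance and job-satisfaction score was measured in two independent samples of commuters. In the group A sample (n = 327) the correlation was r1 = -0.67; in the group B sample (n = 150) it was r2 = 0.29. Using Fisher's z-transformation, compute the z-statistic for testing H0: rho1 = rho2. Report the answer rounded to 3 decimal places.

Fisher z-transforms: z1 = atanh(-0.67) = -0.810743, z2 = atanh(0.29) = 0.298566; difference d = -1.109309
Var(d) = 1/324 + 1/147 = 0.0030864 + 0.0068027 = 0.0098891
z = d/√Var(d) = -1.109309 / √0.0098891 = -1.109309 / 0.099444 = -11.155

-11.155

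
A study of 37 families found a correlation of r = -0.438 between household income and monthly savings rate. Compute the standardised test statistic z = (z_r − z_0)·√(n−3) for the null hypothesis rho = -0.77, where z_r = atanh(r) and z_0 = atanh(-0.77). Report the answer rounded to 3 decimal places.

3.210

z_r = atanh(-0.438) = -0.469753,  z_0 = atanh(-0.77) = -1.020328
SE = 1/√(n−3) = 1/√34 = 0.171499
z = (z_r − z_0)/SE = (-0.469753 − (-1.020328)) / 0.171499 = 0.550575 / 0.171499 = 3.210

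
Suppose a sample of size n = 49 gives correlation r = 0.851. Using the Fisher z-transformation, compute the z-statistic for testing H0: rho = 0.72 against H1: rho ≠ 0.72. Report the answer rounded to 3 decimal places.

2.388

z_r = atanh(0.851) = 1.259768,  z_0 = atanh(0.72) = 0.907645
SE = 1/√(n−3) = 1/√46 = 0.147442
z = (z_r − z_0)/SE = (1.259768 − 0.907645) / 0.147442 = 0.352123 / 0.147442 = 2.388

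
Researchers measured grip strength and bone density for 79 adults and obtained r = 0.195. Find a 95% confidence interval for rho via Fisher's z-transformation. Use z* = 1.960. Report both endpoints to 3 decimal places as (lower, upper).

(-0.027, 0.399)

z_r = atanh(0.195) = 0.197530;  SE = 1/√(n−3) = 1/√76 = 0.114708
z-limits: 0.197530 ± 1.960·0.114708 = 0.197530 ± 0.224828 = [-0.027298, 0.422358]
ρ-limits: (tanh -0.027298, tanh 0.422358) = (-0.027, 0.399)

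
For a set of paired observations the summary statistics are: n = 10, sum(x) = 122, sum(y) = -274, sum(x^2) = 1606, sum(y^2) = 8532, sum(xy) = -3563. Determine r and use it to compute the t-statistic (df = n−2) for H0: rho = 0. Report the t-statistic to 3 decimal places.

-2.321

S_xy = nΣxy − ΣxΣy = 10·(-3563) − 122·(-274) = -35630 − (-33428) = -2202
S_xx = nΣx² − (Σx)² = 10·1606 − 122² = 16060 − 14884 = 1176
S_yy = nΣy² − (Σy)² = 10·8532 − (-274)² = 85320 − 75076 = 10244
r = S_xy / √(S_xx·S_yy) = -2202 / √(1176·10244) = -2202 / √12046944 = -2202 / 3470.8708 = -0.6344
t = r·√(n−2)/√(1−r²) = -0.6344·√8 / √(1−0.402463) = -1.794354 / 0.773005 = -2.321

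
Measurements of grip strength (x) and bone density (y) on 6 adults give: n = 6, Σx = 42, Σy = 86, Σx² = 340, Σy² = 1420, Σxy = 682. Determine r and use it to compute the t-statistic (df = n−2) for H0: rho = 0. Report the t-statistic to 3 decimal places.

S_xy = nΣxy − ΣxΣy = 6·682 − 42·86 = 4092 − 3612 = 480
S_xx = nΣx² − (Σx)² = 6·340 − 42² = 2040 − 1764 = 276
S_yy = nΣy² − (Σy)² = 6·1420 − 86² = 8520 − 7396 = 1124
r = S_xy / √(S_xx·S_yy) = 480 / √(276·1124) = 480 / √310224 = 480 / 556.9776 = 0.8618
t = r·√(n−2)/√(1−r²) = 0.8618·√4 / √(1−0.742699) = 1.723600 / 0.507248 = 3.398

3.398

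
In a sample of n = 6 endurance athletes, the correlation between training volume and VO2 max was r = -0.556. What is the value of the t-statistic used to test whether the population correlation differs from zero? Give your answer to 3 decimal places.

1 − r² = 1 − 0.309136 = 0.690864;  √(1−r²) = 0.831182
√(n−2) = √4 = 2.000000
t = r·√(n−2)/√(1−r²) = -0.556 · 2.000000 / 0.831182 = -1.338

-1.338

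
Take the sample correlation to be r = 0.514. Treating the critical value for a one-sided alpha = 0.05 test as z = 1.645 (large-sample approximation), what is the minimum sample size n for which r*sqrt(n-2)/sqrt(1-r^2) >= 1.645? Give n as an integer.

Need r·√(n−2)/√(1−r²) ≥ 1.645
√(n−2) ≥ 1.645·√(1−0.264196) / 0.514 = 1.645·0.857790 / 0.514 = 2.7453
n−2 ≥ 7.5367  ⇒  n ≥ 9.5367
Smallest integer n = 10

10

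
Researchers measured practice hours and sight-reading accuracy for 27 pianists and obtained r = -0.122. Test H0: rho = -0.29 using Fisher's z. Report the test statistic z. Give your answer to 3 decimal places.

0.862

Fisher z: atanh(-0.122) = -0.122611, atanh(-0.29) = -0.298566
z = (z_r − z_0)·√(n−3) = (-0.122611 − (-0.298566))·√24 = 0.175955 · 4.898979 = 0.862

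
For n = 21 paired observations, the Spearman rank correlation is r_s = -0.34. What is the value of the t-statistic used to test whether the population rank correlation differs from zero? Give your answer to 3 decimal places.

-1.576

1 − r_s² = 1 − 0.1156 = 0.8844;  √(1−r_s²) = 0.940425
√(n−2) = √19 = 4.358899
t = r_s·√(n−2)/√(1−r_s²) = -0.34 · 4.358899 / 0.940425 = -1.576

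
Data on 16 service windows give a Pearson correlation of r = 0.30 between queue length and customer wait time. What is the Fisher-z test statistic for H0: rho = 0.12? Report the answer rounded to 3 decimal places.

z_r = atanh(0.30) = 0.309520,  z_0 = atanh(0.12) = 0.120581
SE = 1/√(n−3) = 1/√13 = 0.277350
z = (z_r − z_0)/SE = (0.309520 − 0.120581) / 0.277350 = 0.188939 / 0.277350 = 0.681

0.681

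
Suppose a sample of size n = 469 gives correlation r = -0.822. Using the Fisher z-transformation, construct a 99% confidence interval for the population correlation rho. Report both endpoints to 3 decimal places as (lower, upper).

(-0.857, -0.779)

z_r = atanh(-0.822) = -1.162953;  SE = 1/√(n−3) = 1/√466 = 0.046324
z-limits: -1.162953 ± 2.576·0.046324 = -1.162953 ± 0.119331 = [-1.282284, -1.043622]
ρ-limits: (tanh -1.282284, tanh -1.043622) = (-0.857, -0.779)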